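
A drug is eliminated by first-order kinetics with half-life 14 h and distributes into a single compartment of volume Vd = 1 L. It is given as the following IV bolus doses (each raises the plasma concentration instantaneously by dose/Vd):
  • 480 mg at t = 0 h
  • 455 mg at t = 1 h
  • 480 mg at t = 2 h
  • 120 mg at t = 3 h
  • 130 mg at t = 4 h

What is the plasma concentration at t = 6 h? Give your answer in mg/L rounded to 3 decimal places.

1326.803 mg/L

k = ln 2 / 14 = 0.04951 per h
Dose 1 (480 mg at t=0 h): 480·exp(−0.04951·6) = 356.639 mg/L
Dose 2 (455 mg at t=1 h): 455·exp(−0.04951·5) = 355.223 mg/L
Dose 3 (480 mg at t=2 h): 480·exp(−0.04951·4) = 393.761 mg/L
Dose 4 (120 mg at t=3 h): 120·exp(−0.04951·3) = 103.437 mg/L
Dose 5 (130 mg at t=4 h): 130·exp(−0.04951·2) = 117.744 mg/L
C(6) = 356.639 + 355.223 + 393.761 + 103.437 + 117.744 = 1326.803 mg/L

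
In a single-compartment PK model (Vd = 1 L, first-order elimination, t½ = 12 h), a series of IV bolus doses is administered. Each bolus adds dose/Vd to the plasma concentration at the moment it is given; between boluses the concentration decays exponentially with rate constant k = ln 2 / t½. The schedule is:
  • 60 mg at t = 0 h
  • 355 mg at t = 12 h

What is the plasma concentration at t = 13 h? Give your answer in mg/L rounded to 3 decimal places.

k = ln 2 / 12 = 0.05776 per h
Dose 1 (60 mg at t=0 h): 60·exp(−0.05776·13) = 28.316 mg/L
Dose 2 (355 mg at t=12 h): 355·exp(−0.05776·1) = 335.075 mg/L
C(13) = 28.316 + 335.075 = 363.392 mg/L

363.392 mg/L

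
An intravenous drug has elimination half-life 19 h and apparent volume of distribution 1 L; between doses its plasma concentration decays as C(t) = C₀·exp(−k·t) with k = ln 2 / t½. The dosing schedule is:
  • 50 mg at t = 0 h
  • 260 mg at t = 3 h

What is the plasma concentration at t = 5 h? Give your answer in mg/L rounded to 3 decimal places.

283.368 mg/L

k = ln 2 / 19 = 0.03648 per h
Dose 1 (50 mg at t=0 h): 50·exp(−0.03648·5) = 41.663 mg/L
Dose 2 (260 mg at t=3 h): 260·exp(−0.03648·2) = 241.705 mg/L
C(5) = 41.663 + 241.705 = 283.368 mg/L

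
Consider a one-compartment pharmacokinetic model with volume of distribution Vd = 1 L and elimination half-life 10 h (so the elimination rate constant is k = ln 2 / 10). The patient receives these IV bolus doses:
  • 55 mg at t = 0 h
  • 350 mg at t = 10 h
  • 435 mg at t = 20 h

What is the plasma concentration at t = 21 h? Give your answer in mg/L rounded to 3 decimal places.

581.979 mg/L

k = ln 2 / 10 = 0.06931 per h
Dose 1 (55 mg at t=0 h): 55·exp(−0.06931·21) = 12.829 mg/L
Dose 2 (350 mg at t=10 h): 350·exp(−0.06931·11) = 163.281 mg/L
Dose 3 (435 mg at t=20 h): 435·exp(−0.06931·1) = 405.869 mg/L
C(21) = 12.829 + 163.281 + 405.869 = 581.979 mg/L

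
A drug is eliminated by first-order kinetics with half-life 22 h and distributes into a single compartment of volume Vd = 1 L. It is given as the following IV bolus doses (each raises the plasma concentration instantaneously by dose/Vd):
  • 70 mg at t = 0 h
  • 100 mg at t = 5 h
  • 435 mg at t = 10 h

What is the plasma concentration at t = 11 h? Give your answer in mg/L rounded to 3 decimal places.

553.781 mg/L

k = ln 2 / 22 = 0.03151 per h
Dose 1 (70 mg at t=0 h): 70·exp(−0.03151·11) = 49.497 mg/L
Dose 2 (100 mg at t=5 h): 100·exp(−0.03151·6) = 82.775 mg/L
Dose 3 (435 mg at t=10 h): 435·exp(−0.03151·1) = 421.508 mg/L
C(11) = 49.497 + 82.775 + 421.508 = 553.781 mg/L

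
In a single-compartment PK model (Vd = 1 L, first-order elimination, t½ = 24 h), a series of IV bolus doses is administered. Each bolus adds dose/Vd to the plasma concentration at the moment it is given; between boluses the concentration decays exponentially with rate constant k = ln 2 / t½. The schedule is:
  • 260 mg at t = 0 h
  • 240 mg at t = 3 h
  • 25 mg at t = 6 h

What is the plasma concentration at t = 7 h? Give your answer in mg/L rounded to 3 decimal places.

450.513 mg/L

k = ln 2 / 24 = 0.02888 per h
Dose 1 (260 mg at t=0 h): 260·exp(−0.02888·7) = 212.409 mg/L
Dose 2 (240 mg at t=3 h): 240·exp(−0.02888·4) = 213.816 mg/L
Dose 3 (25 mg at t=6 h): 25·exp(−0.02888·1) = 24.288 mg/L
C(7) = 212.409 + 213.816 + 24.288 = 450.513 mg/L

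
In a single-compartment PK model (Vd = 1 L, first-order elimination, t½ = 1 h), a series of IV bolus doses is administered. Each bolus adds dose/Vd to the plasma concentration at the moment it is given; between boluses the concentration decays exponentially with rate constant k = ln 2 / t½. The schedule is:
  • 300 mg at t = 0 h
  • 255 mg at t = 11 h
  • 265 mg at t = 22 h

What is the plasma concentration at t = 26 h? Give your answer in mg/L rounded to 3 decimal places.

k = ln 2 / 1 = 0.69315 per h
Dose 1 (300 mg at t=0 h): 300·exp(−0.69315·26) = 0.000 mg/L
Dose 2 (255 mg at t=11 h): 255·exp(−0.69315·15) = 0.008 mg/L
Dose 3 (265 mg at t=22 h): 265·exp(−0.69315·4) = 16.562 mg/L
C(26) = 0.000 + 0.008 + 16.562 = 16.570 mg/L

16.570 mg/L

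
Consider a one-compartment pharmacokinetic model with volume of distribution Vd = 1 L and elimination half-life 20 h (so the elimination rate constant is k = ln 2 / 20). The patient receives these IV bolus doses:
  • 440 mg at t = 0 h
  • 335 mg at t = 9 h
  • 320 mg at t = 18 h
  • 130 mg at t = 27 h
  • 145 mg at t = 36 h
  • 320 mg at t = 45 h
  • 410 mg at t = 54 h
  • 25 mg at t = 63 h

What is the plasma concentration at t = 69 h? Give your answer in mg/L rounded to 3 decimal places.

616.687 mg/L

k = ln 2 / 20 = 0.03466 per h
Dose 1 (440 mg at t=0 h): 440·exp(−0.03466·69) = 40.262 mg/L
Dose 2 (335 mg at t=9 h): 335·exp(−0.03466·60) = 41.875 mg/L
Dose 3 (320 mg at t=18 h): 320·exp(−0.03466·51) = 54.642 mg/L
Dose 4 (130 mg at t=27 h): 130·exp(−0.03466·42) = 30.324 mg/L
Dose 5 (145 mg at t=36 h): 145·exp(−0.03466·33) = 46.203 mg/L
Dose 6 (320 mg at t=45 h): 320·exp(−0.03466·24) = 139.288 mg/L
Dose 7 (410 mg at t=54 h): 410·exp(−0.03466·15) = 243.787 mg/L
Dose 8 (25 mg at t=63 h): 25·exp(−0.03466·6) = 20.306 mg/L
C(69) = 40.262 + 41.875 + 54.642 + 30.324 + 46.203 + 139.288 + 243.787 + 20.306 = 616.687 mg/L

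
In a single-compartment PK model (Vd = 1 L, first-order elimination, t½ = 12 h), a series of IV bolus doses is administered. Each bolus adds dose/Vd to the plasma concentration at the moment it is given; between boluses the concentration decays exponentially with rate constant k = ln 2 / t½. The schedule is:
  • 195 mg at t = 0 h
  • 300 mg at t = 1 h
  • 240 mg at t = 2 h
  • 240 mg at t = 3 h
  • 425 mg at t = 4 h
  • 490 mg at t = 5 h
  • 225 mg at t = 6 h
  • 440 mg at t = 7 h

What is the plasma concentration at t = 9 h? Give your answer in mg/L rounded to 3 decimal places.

1923.323 mg/L

k = ln 2 / 12 = 0.05776 per h
Dose 1 (195 mg at t=0 h): 195·exp(−0.05776·9) = 115.948 mg/L
Dose 2 (300 mg at t=1 h): 300·exp(−0.05776·8) = 188.988 mg/L
Dose 3 (240 mg at t=2 h): 240·exp(−0.05776·7) = 160.181 mg/L
Dose 4 (240 mg at t=3 h): 240·exp(−0.05776·6) = 169.706 mg/L
Dose 5 (425 mg at t=4 h): 425·exp(−0.05776·5) = 318.390 mg/L
Dose 6 (490 mg at t=5 h): 490·exp(−0.05776·4) = 388.913 mg/L
Dose 7 (225 mg at t=6 h): 225·exp(−0.05776·3) = 189.202 mg/L
Dose 8 (440 mg at t=7 h): 440·exp(−0.05776·2) = 391.995 mg/L
C(9) = 115.948 + 188.988 + 160.181 + 169.706 + 318.390 + 388.913 + 189.202 + 391.995 = 1923.323 mg/L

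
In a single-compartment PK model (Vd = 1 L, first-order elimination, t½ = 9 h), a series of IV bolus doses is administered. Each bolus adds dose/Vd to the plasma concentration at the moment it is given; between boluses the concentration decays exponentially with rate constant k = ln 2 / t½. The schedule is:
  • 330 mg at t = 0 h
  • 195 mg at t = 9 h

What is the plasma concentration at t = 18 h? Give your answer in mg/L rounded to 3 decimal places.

180.000 mg/L

k = ln 2 / 9 = 0.07702 per h
Dose 1 (330 mg at t=0 h): 330·exp(−0.07702·18) = 82.500 mg/L
Dose 2 (195 mg at t=9 h): 195·exp(−0.07702·9) = 97.500 mg/L
C(18) = 82.500 + 97.500 = 180.000 mg/L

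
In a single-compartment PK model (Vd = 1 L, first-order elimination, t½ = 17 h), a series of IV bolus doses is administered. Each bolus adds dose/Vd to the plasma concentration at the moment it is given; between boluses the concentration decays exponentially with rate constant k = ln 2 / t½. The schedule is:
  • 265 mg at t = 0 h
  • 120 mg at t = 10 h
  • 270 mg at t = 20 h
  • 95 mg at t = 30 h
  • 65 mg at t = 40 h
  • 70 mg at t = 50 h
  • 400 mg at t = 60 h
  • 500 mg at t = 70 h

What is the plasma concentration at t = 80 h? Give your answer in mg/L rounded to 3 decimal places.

k = ln 2 / 17 = 0.04077 per h
Dose 1 (265 mg at t=0 h): 265·exp(−0.04077·80) = 10.154 mg/L
Dose 2 (120 mg at t=10 h): 120·exp(−0.04077·70) = 6.913 mg/L
Dose 3 (270 mg at t=20 h): 270·exp(−0.04077·60) = 23.383 mg/L
Dose 4 (95 mg at t=30 h): 95·exp(−0.04077·50) = 12.369 mg/L
Dose 5 (65 mg at t=40 h): 65·exp(−0.04077·40) = 12.724 mg/L
Dose 6 (70 mg at t=50 h): 70·exp(−0.04077·30) = 20.600 mg/L
Dose 7 (400 mg at t=60 h): 400·exp(−0.04077·20) = 176.973 mg/L
Dose 8 (500 mg at t=70 h): 500·exp(−0.04077·10) = 332.578 mg/L
C(80) = 10.154 + 6.913 + 23.383 + 12.369 + 12.724 + 20.600 + 176.973 + 332.578 = 595.694 mg/L

595.694 mg/L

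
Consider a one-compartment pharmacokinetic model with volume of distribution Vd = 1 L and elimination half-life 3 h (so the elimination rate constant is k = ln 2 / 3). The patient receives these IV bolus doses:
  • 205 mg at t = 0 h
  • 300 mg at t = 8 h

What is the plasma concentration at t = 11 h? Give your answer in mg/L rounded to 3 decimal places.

k = ln 2 / 3 = 0.23105 per h
Dose 1 (205 mg at t=0 h): 205·exp(−0.23105·11) = 16.143 mg/L
Dose 2 (300 mg at t=8 h): 300·exp(−0.23105·3) = 150.000 mg/L
C(11) = 16.143 + 150.000 = 166.143 mg/L

166.143 mg/L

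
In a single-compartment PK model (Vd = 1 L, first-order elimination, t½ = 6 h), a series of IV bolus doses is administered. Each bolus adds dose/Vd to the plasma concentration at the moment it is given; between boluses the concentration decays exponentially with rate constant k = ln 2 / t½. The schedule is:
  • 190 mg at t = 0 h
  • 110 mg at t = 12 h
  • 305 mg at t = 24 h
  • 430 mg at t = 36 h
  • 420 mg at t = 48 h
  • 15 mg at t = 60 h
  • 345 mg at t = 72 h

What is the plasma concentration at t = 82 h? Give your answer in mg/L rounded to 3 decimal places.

k = ln 2 / 6 = 0.11552 per h
Dose 1 (190 mg at t=0 h): 190·exp(−0.11552·82) = 0.015 mg/L
Dose 2 (110 mg at t=12 h): 110·exp(−0.11552·70) = 0.034 mg/L
Dose 3 (305 mg at t=24 h): 305·exp(−0.11552·58) = 0.375 mg/L
Dose 4 (430 mg at t=36 h): 430·exp(−0.11552·46) = 2.116 mg/L
Dose 5 (420 mg at t=48 h): 420·exp(−0.11552·34) = 8.268 mg/L
Dose 6 (15 mg at t=60 h): 15·exp(−0.11552·22) = 1.181 mg/L
Dose 7 (345 mg at t=72 h): 345·exp(−0.11552·10) = 108.668 mg/L
C(82) = 0.015 + 0.034 + 0.375 + 2.116 + 8.268 + 1.181 + 108.668 = 120.658 mg/L

120.658 mg/L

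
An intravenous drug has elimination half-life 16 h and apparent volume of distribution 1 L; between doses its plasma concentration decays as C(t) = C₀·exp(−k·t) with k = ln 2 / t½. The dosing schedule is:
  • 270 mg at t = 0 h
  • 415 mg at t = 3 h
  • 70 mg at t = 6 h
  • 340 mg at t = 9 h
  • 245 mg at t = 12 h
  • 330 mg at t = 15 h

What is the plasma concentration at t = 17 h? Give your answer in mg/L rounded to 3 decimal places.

k = ln 2 / 16 = 0.04332 per h
Dose 1 (270 mg at t=0 h): 270·exp(−0.04332·17) = 129.276 mg/L
Dose 2 (415 mg at t=3 h): 415·exp(−0.04332·14) = 226.280 mg/L
Dose 3 (70 mg at t=6 h): 70·exp(−0.04332·11) = 43.465 mg/L
Dose 4 (340 mg at t=9 h): 340·exp(−0.04332·8) = 240.416 mg/L
Dose 5 (245 mg at t=12 h): 245·exp(−0.04332·5) = 197.285 mg/L
Dose 6 (330 mg at t=15 h): 330·exp(−0.04332·2) = 302.611 mg/L
C(17) = 129.276 + 226.280 + 43.465 + 240.416 + 197.285 + 302.611 = 1139.335 mg/L

1139.335 mg/L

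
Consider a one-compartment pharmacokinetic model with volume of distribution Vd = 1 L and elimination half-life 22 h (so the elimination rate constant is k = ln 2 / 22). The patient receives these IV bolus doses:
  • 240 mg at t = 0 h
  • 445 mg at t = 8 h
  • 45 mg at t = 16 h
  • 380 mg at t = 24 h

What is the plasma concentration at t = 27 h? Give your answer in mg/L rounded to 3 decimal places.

724.614 mg/L

k = ln 2 / 22 = 0.03151 per h
Dose 1 (240 mg at t=0 h): 240·exp(−0.03151·27) = 102.510 mg/L
Dose 2 (445 mg at t=8 h): 445·exp(−0.03151·19) = 244.557 mg/L
Dose 3 (45 mg at t=16 h): 45·exp(−0.03151·11) = 31.820 mg/L
Dose 4 (380 mg at t=24 h): 380·exp(−0.03151·3) = 345.728 mg/L
C(27) = 102.510 + 244.557 + 31.820 + 345.728 = 724.614 mg/L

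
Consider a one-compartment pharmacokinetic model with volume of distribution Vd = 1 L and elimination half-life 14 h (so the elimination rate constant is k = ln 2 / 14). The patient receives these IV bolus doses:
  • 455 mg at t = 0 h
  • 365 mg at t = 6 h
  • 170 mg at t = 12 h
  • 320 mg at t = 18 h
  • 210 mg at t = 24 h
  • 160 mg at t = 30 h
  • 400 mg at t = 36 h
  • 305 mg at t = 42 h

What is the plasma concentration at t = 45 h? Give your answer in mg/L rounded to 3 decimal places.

888.657 mg/L

k = ln 2 / 14 = 0.04951 per h
Dose 1 (455 mg at t=0 h): 455·exp(−0.04951·45) = 49.025 mg/L
Dose 2 (365 mg at t=6 h): 365·exp(−0.04951·39) = 52.931 mg/L
Dose 3 (170 mg at t=12 h): 170·exp(−0.04951·33) = 33.180 mg/L
Dose 4 (320 mg at t=18 h): 320·exp(−0.04951·27) = 84.061 mg/L
Dose 5 (210 mg at t=24 h): 210·exp(−0.04951·21) = 74.246 mg/L
Dose 6 (160 mg at t=30 h): 160·exp(−0.04951·15) = 76.136 mg/L
Dose 7 (400 mg at t=36 h): 400·exp(−0.04951·9) = 256.177 mg/L
Dose 8 (305 mg at t=42 h): 305·exp(−0.04951·3) = 262.902 mg/L
C(45) = 49.025 + 52.931 + 33.180 + 84.061 + 74.246 + 76.136 + 256.177 + 262.902 = 888.657 mg/L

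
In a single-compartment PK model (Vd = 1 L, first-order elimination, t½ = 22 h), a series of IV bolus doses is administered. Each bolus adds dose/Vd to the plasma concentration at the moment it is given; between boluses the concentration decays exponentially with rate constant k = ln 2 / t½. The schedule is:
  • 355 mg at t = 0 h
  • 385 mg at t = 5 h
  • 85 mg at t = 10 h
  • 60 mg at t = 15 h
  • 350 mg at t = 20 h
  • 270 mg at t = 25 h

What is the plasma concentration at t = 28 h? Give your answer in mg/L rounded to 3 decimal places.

k = ln 2 / 22 = 0.03151 per h
Dose 1 (355 mg at t=0 h): 355·exp(−0.03151·28) = 146.926 mg/L
Dose 2 (385 mg at t=5 h): 385·exp(−0.03151·23) = 186.530 mg/L
Dose 3 (85 mg at t=10 h): 85·exp(−0.03151·18) = 48.208 mg/L
Dose 4 (60 mg at t=15 h): 60·exp(−0.03151·13) = 39.835 mg/L
Dose 5 (350 mg at t=20 h): 350·exp(−0.03151·8) = 272.021 mg/L
Dose 6 (270 mg at t=25 h): 270·exp(−0.03151·3) = 245.649 mg/L
C(28) = 146.926 + 186.530 + 48.208 + 39.835 + 272.021 + 245.649 = 939.169 mg/L

939.169 mg/L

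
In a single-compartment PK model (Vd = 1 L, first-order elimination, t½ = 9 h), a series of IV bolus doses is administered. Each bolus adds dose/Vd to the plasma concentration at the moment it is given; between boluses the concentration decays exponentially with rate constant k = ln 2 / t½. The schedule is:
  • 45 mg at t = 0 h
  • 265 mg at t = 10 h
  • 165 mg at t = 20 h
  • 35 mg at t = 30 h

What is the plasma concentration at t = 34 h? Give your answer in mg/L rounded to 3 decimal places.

k = ln 2 / 9 = 0.07702 per h
Dose 1 (45 mg at t=0 h): 45·exp(−0.07702·34) = 3.281 mg/L
Dose 2 (265 mg at t=10 h): 265·exp(−0.07702·24) = 41.735 mg/L
Dose 3 (165 mg at t=20 h): 165·exp(−0.07702·14) = 56.133 mg/L
Dose 4 (35 mg at t=30 h): 35·exp(−0.07702·4) = 25.720 mg/L
C(34) = 3.281 + 41.735 + 56.133 + 25.720 = 126.869 mg/L

126.869 mg/L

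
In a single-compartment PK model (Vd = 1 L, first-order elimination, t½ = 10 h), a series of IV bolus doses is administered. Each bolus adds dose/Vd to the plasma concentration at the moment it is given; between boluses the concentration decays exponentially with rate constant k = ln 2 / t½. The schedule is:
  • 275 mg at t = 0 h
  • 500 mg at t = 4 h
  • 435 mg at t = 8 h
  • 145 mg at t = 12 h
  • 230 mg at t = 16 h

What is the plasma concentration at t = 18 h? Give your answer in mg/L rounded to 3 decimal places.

k = ln 2 / 10 = 0.06931 per h
Dose 1 (275 mg at t=0 h): 275·exp(−0.06931·18) = 78.973 mg/L
Dose 2 (500 mg at t=4 h): 500·exp(−0.06931·14) = 189.465 mg/L
Dose 3 (435 mg at t=8 h): 435·exp(−0.06931·10) = 217.500 mg/L
Dose 4 (145 mg at t=12 h): 145·exp(−0.06931·6) = 95.664 mg/L
Dose 5 (230 mg at t=16 h): 230·exp(−0.06931·2) = 200.227 mg/L
C(18) = 78.973 + 189.465 + 217.500 + 95.664 + 200.227 = 781.829 mg/L

781.829 mg/L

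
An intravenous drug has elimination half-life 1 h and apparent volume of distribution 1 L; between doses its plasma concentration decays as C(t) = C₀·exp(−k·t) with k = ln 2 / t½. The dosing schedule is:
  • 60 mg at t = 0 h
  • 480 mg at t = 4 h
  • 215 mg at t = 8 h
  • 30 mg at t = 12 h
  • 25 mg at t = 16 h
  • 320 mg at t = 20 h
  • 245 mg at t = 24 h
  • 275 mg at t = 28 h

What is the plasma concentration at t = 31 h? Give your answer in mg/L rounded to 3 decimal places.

k = ln 2 / 1 = 0.69315 per h
Dose 1 (60 mg at t=0 h): 60·exp(−0.69315·31) = 0.000 mg/L
Dose 2 (480 mg at t=4 h): 480·exp(−0.69315·27) = 0.000 mg/L
Dose 3 (215 mg at t=8 h): 215·exp(−0.69315·23) = 0.000 mg/L
Dose 4 (30 mg at t=12 h): 30·exp(−0.69315·19) = 0.000 mg/L
Dose 5 (25 mg at t=16 h): 25·exp(−0.69315·15) = 0.001 mg/L
Dose 6 (320 mg at t=20 h): 320·exp(−0.69315·11) = 0.156 mg/L
Dose 7 (245 mg at t=24 h): 245·exp(−0.69315·7) = 1.914 mg/L
Dose 8 (275 mg at t=28 h): 275·exp(−0.69315·3) = 34.375 mg/L
C(31) = 0.000 + 0.000 + 0.000 + 0.000 + 0.001 + 0.156 + 1.914 + 34.375 = 36.446 mg/L

36.446 mg/L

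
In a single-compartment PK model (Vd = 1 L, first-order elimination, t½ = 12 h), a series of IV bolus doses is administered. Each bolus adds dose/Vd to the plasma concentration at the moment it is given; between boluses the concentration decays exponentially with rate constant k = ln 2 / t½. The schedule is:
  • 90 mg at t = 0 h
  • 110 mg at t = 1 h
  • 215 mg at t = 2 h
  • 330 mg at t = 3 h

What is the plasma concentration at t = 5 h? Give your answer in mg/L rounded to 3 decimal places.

629.520 mg/L

k = ln 2 / 12 = 0.05776 per h
Dose 1 (90 mg at t=0 h): 90·exp(−0.05776·5) = 67.424 mg/L
Dose 2 (110 mg at t=1 h): 110·exp(−0.05776·4) = 87.307 mg/L
Dose 3 (215 mg at t=2 h): 215·exp(−0.05776·3) = 180.793 mg/L
Dose 4 (330 mg at t=3 h): 330·exp(−0.05776·2) = 293.997 mg/L
C(5) = 67.424 + 87.307 + 180.793 + 293.997 = 629.520 mg/L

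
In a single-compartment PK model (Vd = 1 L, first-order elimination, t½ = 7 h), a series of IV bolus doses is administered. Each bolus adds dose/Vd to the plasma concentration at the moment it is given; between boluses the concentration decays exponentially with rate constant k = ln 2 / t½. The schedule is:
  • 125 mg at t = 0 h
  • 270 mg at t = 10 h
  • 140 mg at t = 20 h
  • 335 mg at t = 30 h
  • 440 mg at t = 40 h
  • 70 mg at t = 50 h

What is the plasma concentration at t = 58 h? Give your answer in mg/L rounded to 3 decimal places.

132.642 mg/L

k = ln 2 / 7 = 0.09902 per h
Dose 1 (125 mg at t=0 h): 125·exp(−0.09902·58) = 0.401 mg/L
Dose 2 (270 mg at t=10 h): 270·exp(−0.09902·48) = 2.329 mg/L
Dose 3 (140 mg at t=20 h): 140·exp(−0.09902·38) = 3.251 mg/L
Dose 4 (335 mg at t=30 h): 335·exp(−0.09902·28) = 20.938 mg/L
Dose 5 (440 mg at t=40 h): 440·exp(−0.09902·18) = 74.025 mg/L
Dose 6 (70 mg at t=50 h): 70·exp(−0.09902·8) = 31.700 mg/L
C(58) = 0.401 + 2.329 + 3.251 + 20.938 + 74.025 + 31.700 = 132.642 mg/L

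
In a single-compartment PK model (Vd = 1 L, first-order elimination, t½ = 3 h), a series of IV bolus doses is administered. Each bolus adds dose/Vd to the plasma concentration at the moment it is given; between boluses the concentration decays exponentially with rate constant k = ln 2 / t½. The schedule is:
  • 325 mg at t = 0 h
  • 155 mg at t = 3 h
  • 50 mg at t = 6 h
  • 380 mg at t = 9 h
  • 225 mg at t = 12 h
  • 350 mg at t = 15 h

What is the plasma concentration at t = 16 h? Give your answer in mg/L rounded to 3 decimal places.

k = ln 2 / 3 = 0.23105 per h
Dose 1 (325 mg at t=0 h): 325·exp(−0.23105·16) = 8.061 mg/L
Dose 2 (155 mg at t=3 h): 155·exp(−0.23105·13) = 7.689 mg/L
Dose 3 (50 mg at t=6 h): 50·exp(−0.23105·10) = 4.961 mg/L
Dose 4 (380 mg at t=9 h): 380·exp(−0.23105·7) = 75.402 mg/L
Dose 5 (225 mg at t=12 h): 225·exp(−0.23105·4) = 89.291 mg/L
Dose 6 (350 mg at t=15 h): 350·exp(−0.23105·1) = 277.795 mg/L
C(16) = 8.061 + 7.689 + 4.961 + 75.402 + 89.291 + 277.795 = 463.199 mg/L

463.199 mg/L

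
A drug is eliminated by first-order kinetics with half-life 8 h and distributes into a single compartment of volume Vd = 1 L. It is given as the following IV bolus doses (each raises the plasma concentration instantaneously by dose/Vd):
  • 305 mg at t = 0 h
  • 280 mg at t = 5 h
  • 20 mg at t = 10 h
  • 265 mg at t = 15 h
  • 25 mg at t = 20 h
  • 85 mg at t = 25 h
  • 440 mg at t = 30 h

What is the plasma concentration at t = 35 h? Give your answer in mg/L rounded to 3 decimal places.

k = ln 2 / 8 = 0.08664 per h
Dose 1 (305 mg at t=0 h): 305·exp(−0.08664·35) = 14.699 mg/L
Dose 2 (280 mg at t=5 h): 280·exp(−0.08664·30) = 20.811 mg/L
Dose 3 (20 mg at t=10 h): 20·exp(−0.08664·25) = 2.293 mg/L
Dose 4 (265 mg at t=15 h): 265·exp(−0.08664·20) = 46.846 mg/L
Dose 5 (25 mg at t=20 h): 25·exp(−0.08664·15) = 6.816 mg/L
Dose 6 (85 mg at t=25 h): 85·exp(−0.08664·10) = 35.738 mg/L
Dose 7 (440 mg at t=30 h): 440·exp(−0.08664·5) = 285.305 mg/L
C(35) = 14.699 + 20.811 + 2.293 + 46.846 + 6.816 + 35.738 + 285.305 = 412.507 mg/L

412.507 mg/L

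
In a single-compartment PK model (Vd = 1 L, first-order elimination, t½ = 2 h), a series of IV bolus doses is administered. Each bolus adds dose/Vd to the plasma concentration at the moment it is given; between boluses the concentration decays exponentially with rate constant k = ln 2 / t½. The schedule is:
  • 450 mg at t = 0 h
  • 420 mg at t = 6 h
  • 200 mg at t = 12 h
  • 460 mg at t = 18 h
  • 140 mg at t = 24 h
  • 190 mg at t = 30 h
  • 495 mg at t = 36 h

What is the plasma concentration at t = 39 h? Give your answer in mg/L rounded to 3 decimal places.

k = ln 2 / 2 = 0.34657 per h
Dose 1 (450 mg at t=0 h): 450·exp(−0.34657·39) = 0.001 mg/L
Dose 2 (420 mg at t=6 h): 420·exp(−0.34657·33) = 0.005 mg/L
Dose 3 (200 mg at t=12 h): 200·exp(−0.34657·27) = 0.017 mg/L
Dose 4 (460 mg at t=18 h): 460·exp(−0.34657·21) = 0.318 mg/L
Dose 5 (140 mg at t=24 h): 140·exp(−0.34657·15) = 0.773 mg/L
Dose 6 (190 mg at t=30 h): 190·exp(−0.34657·9) = 8.397 mg/L
Dose 7 (495 mg at t=36 h): 495·exp(−0.34657·3) = 175.009 mg/L
C(39) = 0.001 + 0.005 + 0.017 + 0.318 + 0.773 + 8.397 + 175.009 = 184.519 mg/L

184.519 mg/L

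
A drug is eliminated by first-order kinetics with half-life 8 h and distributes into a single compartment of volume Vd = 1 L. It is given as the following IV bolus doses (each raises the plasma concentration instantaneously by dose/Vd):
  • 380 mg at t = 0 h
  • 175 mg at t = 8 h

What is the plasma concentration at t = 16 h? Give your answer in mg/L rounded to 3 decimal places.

182.500 mg/L

k = ln 2 / 8 = 0.08664 per h
Dose 1 (380 mg at t=0 h): 380·exp(−0.08664·16) = 95.000 mg/L
Dose 2 (175 mg at t=8 h): 175·exp(−0.08664·8) = 87.500 mg/L
C(16) = 95.000 + 87.500 = 182.500 mg/L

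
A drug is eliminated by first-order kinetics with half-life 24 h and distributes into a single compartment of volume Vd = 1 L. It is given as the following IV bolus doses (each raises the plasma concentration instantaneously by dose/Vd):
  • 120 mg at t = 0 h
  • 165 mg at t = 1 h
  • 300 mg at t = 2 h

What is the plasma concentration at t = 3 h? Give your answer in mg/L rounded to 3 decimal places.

557.239 mg/L

k = ln 2 / 24 = 0.02888 per h
Dose 1 (120 mg at t=0 h): 120·exp(−0.02888·3) = 110.040 mg/L
Dose 2 (165 mg at t=1 h): 165·exp(−0.02888·2) = 155.739 mg/L
Dose 3 (300 mg at t=2 h): 300·exp(−0.02888·1) = 291.460 mg/L
C(3) = 110.040 + 155.739 + 291.460 = 557.239 mg/L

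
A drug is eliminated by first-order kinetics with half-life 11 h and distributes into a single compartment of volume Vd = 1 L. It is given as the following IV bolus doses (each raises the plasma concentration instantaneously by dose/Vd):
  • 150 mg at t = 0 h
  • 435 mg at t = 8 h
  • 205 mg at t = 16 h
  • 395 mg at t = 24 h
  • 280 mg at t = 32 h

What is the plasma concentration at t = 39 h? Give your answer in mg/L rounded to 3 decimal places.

k = ln 2 / 11 = 0.06301 per h
Dose 1 (150 mg at t=0 h): 150·exp(−0.06301·39) = 12.847 mg/L
Dose 2 (435 mg at t=8 h): 435·exp(−0.06301·31) = 61.678 mg/L
Dose 3 (205 mg at t=16 h): 205·exp(−0.06301·23) = 48.120 mg/L
Dose 4 (395 mg at t=24 h): 395·exp(−0.06301·15) = 153.498 mg/L
Dose 5 (280 mg at t=32 h): 280·exp(−0.06301·7) = 180.133 mg/L
C(39) = 12.847 + 61.678 + 48.120 + 153.498 + 180.133 = 456.276 mg/L

456.276 mg/L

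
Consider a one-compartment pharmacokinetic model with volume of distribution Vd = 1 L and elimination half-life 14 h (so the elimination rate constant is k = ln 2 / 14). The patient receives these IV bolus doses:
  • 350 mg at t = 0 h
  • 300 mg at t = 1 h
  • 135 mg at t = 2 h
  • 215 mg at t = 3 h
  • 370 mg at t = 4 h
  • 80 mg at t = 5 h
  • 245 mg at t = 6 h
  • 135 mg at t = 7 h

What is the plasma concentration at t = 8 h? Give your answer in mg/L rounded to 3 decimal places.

k = ln 2 / 14 = 0.04951 per h
Dose 1 (350 mg at t=0 h): 350·exp(−0.04951·8) = 235.533 mg/L
Dose 2 (300 mg at t=1 h): 300·exp(−0.04951·7) = 212.132 mg/L
Dose 3 (135 mg at t=2 h): 135·exp(−0.04951·6) = 100.305 mg/L
Dose 4 (215 mg at t=3 h): 215·exp(−0.04951·5) = 167.852 mg/L
Dose 5 (370 mg at t=4 h): 370·exp(−0.04951·4) = 303.524 mg/L
Dose 6 (80 mg at t=5 h): 80·exp(−0.04951·3) = 68.958 mg/L
Dose 7 (245 mg at t=6 h): 245·exp(−0.04951·2) = 221.902 mg/L
Dose 8 (135 mg at t=7 h): 135·exp(−0.04951·1) = 128.479 mg/L
C(8) = 235.533 + 212.132 + 100.305 + 167.852 + 303.524 + 68.958 + 221.902 + 128.479 = 1438.685 mg/L

1438.685 mg/L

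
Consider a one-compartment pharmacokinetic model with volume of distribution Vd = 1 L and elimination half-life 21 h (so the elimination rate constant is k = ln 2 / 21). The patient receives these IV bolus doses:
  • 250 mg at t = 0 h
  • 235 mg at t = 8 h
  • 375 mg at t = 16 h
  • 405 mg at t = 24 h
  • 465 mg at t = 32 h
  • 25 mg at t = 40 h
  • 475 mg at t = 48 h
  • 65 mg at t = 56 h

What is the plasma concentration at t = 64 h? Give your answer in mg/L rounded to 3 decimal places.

755.376 mg/L

k = ln 2 / 21 = 0.03301 per h
Dose 1 (250 mg at t=0 h): 250·exp(−0.03301·64) = 30.235 mg/L
Dose 2 (235 mg at t=8 h): 235·exp(−0.03301·56) = 37.010 mg/L
Dose 3 (375 mg at t=16 h): 375·exp(−0.03301·48) = 76.906 mg/L
Dose 4 (405 mg at t=24 h): 405·exp(−0.03301·40) = 108.159 mg/L
Dose 5 (465 mg at t=32 h): 465·exp(−0.03301·32) = 161.711 mg/L
Dose 6 (25 mg at t=40 h): 25·exp(−0.03301·24) = 11.322 mg/L
Dose 7 (475 mg at t=48 h): 475·exp(−0.03301·16) = 280.116 mg/L
Dose 8 (65 mg at t=56 h): 65·exp(−0.03301·8) = 49.915 mg/L
C(64) = 30.235 + 37.010 + 76.906 + 108.159 + 161.711 + 11.322 + 280.116 + 49.915 = 755.376 mg/L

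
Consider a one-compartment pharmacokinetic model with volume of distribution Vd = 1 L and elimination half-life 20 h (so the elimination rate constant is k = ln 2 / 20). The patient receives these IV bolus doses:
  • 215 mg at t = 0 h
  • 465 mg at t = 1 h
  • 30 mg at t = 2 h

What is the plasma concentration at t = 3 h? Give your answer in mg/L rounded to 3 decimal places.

k = ln 2 / 20 = 0.03466 per h
Dose 1 (215 mg at t=0 h): 215·exp(−0.03466·3) = 193.769 mg/L
Dose 2 (465 mg at t=1 h): 465·exp(−0.03466·2) = 433.860 mg/L
Dose 3 (30 mg at t=2 h): 30·exp(−0.03466·1) = 28.978 mg/L
C(3) = 193.769 + 433.860 + 28.978 = 656.607 mg/L

656.607 mg/L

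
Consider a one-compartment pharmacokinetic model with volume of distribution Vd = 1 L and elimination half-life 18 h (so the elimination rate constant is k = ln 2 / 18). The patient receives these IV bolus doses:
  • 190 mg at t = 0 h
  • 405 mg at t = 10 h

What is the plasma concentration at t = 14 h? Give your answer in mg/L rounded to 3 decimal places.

k = ln 2 / 18 = 0.03851 per h
Dose 1 (190 mg at t=0 h): 190·exp(−0.03851·14) = 110.820 mg/L
Dose 2 (405 mg at t=10 h): 405·exp(−0.03851·4) = 347.184 mg/L
C(14) = 110.820 + 347.184 = 458.004 mg/L

458.004 mg/L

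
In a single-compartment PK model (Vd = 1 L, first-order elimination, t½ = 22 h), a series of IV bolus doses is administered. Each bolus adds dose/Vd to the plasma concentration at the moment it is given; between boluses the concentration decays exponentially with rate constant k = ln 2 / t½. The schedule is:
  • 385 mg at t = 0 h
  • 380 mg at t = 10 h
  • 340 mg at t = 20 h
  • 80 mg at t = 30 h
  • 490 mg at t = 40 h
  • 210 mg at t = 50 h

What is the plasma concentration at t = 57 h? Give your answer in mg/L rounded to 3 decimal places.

k = ln 2 / 22 = 0.03151 per h
Dose 1 (385 mg at t=0 h): 385·exp(−0.03151·57) = 63.903 mg/L
Dose 2 (380 mg at t=10 h): 380·exp(−0.03151·47) = 86.432 mg/L
Dose 3 (340 mg at t=20 h): 340·exp(−0.03151·37) = 105.974 mg/L
Dose 4 (80 mg at t=30 h): 80·exp(−0.03151·27) = 34.170 mg/L
Dose 5 (490 mg at t=40 h): 490·exp(−0.03151·17) = 286.802 mg/L
Dose 6 (210 mg at t=50 h): 210·exp(−0.03151·7) = 168.437 mg/L
C(57) = 63.903 + 86.432 + 105.974 + 34.170 + 286.802 + 168.437 = 745.718 mg/L

745.718 mg/L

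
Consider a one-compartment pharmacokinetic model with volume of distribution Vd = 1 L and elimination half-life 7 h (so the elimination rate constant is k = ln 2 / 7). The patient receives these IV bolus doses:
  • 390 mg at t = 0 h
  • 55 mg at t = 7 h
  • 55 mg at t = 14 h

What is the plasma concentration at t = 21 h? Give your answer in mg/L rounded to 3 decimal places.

k = ln 2 / 7 = 0.09902 per h
Dose 1 (390 mg at t=0 h): 390·exp(−0.09902·21) = 48.750 mg/L
Dose 2 (55 mg at t=7 h): 55·exp(−0.09902·14) = 13.750 mg/L
Dose 3 (55 mg at t=14 h): 55·exp(−0.09902·7) = 27.500 mg/L
C(21) = 48.750 + 13.750 + 27.500 = 90.000 mg/L

90.000 mg/L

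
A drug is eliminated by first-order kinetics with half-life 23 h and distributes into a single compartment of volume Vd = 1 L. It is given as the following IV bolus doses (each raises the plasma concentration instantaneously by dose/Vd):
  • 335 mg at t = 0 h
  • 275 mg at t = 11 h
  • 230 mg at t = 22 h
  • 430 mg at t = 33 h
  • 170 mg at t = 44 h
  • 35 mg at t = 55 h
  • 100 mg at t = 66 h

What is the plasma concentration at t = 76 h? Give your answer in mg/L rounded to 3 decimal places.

392.918 mg/L

k = ln 2 / 23 = 0.03014 per h
Dose 1 (335 mg at t=0 h): 335·exp(−0.03014·76) = 33.911 mg/L
Dose 2 (275 mg at t=11 h): 275·exp(−0.03014·65) = 38.779 mg/L
Dose 3 (230 mg at t=22 h): 230·exp(−0.03014·54) = 45.182 mg/L
Dose 4 (430 mg at t=33 h): 430·exp(−0.03014·43) = 117.672 mg/L
Dose 5 (170 mg at t=44 h): 170·exp(−0.03014·32) = 64.807 mg/L
Dose 6 (35 mg at t=55 h): 35·exp(−0.03014·21) = 18.587 mg/L
Dose 7 (100 mg at t=66 h): 100·exp(−0.03014·10) = 73.981 mg/L
C(76) = 33.911 + 38.779 + 45.182 + 117.672 + 64.807 + 18.587 + 73.981 = 392.918 mg/L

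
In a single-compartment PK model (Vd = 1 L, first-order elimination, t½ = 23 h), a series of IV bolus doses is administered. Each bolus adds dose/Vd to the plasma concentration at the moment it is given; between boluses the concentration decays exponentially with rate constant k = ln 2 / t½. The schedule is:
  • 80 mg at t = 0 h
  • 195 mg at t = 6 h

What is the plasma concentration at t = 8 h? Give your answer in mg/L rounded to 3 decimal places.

246.455 mg/L

k = ln 2 / 23 = 0.03014 per h
Dose 1 (80 mg at t=0 h): 80·exp(−0.03014·8) = 62.861 mg/L
Dose 2 (195 mg at t=6 h): 195·exp(−0.03014·2) = 183.594 mg/L
C(8) = 62.861 + 183.594 = 246.455 mg/L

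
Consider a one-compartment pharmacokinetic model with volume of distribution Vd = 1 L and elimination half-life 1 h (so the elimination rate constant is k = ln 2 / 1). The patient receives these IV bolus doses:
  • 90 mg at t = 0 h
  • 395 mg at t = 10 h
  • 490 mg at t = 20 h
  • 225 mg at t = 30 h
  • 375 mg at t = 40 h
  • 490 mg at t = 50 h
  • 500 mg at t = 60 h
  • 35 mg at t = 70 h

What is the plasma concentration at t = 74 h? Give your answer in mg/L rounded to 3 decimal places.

2.218 mg/L

k = ln 2 / 1 = 0.69315 per h
Dose 1 (90 mg at t=0 h): 90·exp(−0.69315·74) = 0.000 mg/L
Dose 2 (395 mg at t=10 h): 395·exp(−0.69315·64) = 0.000 mg/L
Dose 3 (490 mg at t=20 h): 490·exp(−0.69315·54) = 0.000 mg/L
Dose 4 (225 mg at t=30 h): 225·exp(−0.69315·44) = 0.000 mg/L
Dose 5 (375 mg at t=40 h): 375·exp(−0.69315·34) = 0.000 mg/L
Dose 6 (490 mg at t=50 h): 490·exp(−0.69315·24) = 0.000 mg/L
Dose 7 (500 mg at t=60 h): 500·exp(−0.69315·14) = 0.031 mg/L
Dose 8 (35 mg at t=70 h): 35·exp(−0.69315·4) = 2.188 mg/L
C(74) = 0.000 + 0.000 + 0.000 + 0.000 + 0.000 + 0.000 + 0.031 + 2.188 = 2.218 mg/L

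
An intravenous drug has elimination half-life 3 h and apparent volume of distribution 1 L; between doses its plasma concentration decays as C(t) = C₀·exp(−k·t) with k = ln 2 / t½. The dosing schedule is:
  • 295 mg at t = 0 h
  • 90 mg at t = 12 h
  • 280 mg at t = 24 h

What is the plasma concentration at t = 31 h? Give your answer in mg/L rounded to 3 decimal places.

56.904 mg/L

k = ln 2 / 3 = 0.23105 per h
Dose 1 (295 mg at t=0 h): 295·exp(−0.23105·31) = 0.229 mg/L
Dose 2 (90 mg at t=12 h): 90·exp(−0.23105·19) = 1.116 mg/L
Dose 3 (280 mg at t=24 h): 280·exp(−0.23105·7) = 55.559 mg/L
C(31) = 0.229 + 1.116 + 55.559 = 56.904 mg/L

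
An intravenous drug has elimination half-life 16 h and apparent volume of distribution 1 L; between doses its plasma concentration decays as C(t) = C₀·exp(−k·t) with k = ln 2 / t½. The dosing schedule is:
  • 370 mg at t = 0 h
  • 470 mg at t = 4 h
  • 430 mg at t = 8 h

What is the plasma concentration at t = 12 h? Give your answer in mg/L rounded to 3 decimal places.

913.929 mg/L

k = ln 2 / 16 = 0.04332 per h
Dose 1 (370 mg at t=0 h): 370·exp(−0.04332·12) = 220.003 mg/L
Dose 2 (470 mg at t=4 h): 470·exp(−0.04332·8) = 332.340 mg/L
Dose 3 (430 mg at t=8 h): 430·exp(−0.04332·4) = 361.585 mg/L
C(12) = 220.003 + 332.340 + 361.585 = 913.929 mg/L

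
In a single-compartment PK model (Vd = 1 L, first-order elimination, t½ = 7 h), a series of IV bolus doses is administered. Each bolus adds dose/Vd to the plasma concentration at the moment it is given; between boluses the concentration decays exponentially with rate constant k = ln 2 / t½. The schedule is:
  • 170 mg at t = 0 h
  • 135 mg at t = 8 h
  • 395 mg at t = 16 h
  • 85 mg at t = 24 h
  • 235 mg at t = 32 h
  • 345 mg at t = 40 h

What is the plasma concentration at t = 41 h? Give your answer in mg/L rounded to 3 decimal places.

k = ln 2 / 7 = 0.09902 per h
Dose 1 (170 mg at t=0 h): 170·exp(−0.09902·41) = 2.933 mg/L
Dose 2 (135 mg at t=8 h): 135·exp(−0.09902·33) = 5.143 mg/L
Dose 3 (395 mg at t=16 h): 395·exp(−0.09902·25) = 33.227 mg/L
Dose 4 (85 mg at t=24 h): 85·exp(−0.09902·17) = 15.789 mg/L
Dose 5 (235 mg at t=32 h): 235·exp(−0.09902·9) = 96.389 mg/L
Dose 6 (345 mg at t=40 h): 345·exp(−0.09902·1) = 312.475 mg/L
C(41) = 2.933 + 5.143 + 33.227 + 15.789 + 96.389 + 312.475 = 465.955 mg/L

465.955 mg/L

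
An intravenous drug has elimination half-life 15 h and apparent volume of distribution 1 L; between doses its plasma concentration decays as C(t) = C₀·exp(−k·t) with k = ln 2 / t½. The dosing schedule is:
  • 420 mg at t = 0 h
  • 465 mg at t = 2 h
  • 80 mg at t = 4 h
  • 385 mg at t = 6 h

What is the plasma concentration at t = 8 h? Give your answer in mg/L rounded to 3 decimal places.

1060.118 mg/L

k = ln 2 / 15 = 0.04621 per h
Dose 1 (420 mg at t=0 h): 420·exp(−0.04621·8) = 290.202 mg/L
Dose 2 (465 mg at t=2 h): 465·exp(−0.04621·6) = 352.404 mg/L
Dose 3 (80 mg at t=4 h): 80·exp(−0.04621·4) = 66.499 mg/L
Dose 4 (385 mg at t=6 h): 385·exp(−0.04621·2) = 351.013 mg/L
C(8) = 290.202 + 352.404 + 66.499 + 351.013 = 1060.118 mg/L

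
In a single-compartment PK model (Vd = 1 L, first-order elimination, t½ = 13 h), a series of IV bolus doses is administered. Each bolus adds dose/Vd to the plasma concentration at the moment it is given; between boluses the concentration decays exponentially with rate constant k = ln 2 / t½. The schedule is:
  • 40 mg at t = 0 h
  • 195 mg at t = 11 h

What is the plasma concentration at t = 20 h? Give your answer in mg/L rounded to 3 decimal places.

134.448 mg/L

k = ln 2 / 13 = 0.05332 per h
Dose 1 (40 mg at t=0 h): 40·exp(−0.05332·20) = 13.770 mg/L
Dose 2 (195 mg at t=11 h): 195·exp(−0.05332·9) = 120.678 mg/L
C(20) = 13.770 + 120.678 = 134.448 mg/L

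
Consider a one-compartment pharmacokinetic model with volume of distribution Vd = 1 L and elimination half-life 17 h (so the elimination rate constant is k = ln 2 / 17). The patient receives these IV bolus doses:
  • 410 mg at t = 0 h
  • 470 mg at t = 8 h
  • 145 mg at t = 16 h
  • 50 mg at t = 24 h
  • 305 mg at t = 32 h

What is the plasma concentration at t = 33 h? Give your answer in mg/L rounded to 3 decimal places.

k = ln 2 / 17 = 0.04077 per h
Dose 1 (410 mg at t=0 h): 410·exp(−0.04077·33) = 106.766 mg/L
Dose 2 (470 mg at t=8 h): 470·exp(−0.04077·25) = 169.593 mg/L
Dose 3 (145 mg at t=16 h): 145·exp(−0.04077·17) = 72.500 mg/L
Dose 4 (50 mg at t=24 h): 50·exp(−0.04077·9) = 34.642 mg/L
Dose 5 (305 mg at t=32 h): 305·exp(−0.04077·1) = 292.814 mg/L
C(33) = 106.766 + 169.593 + 72.500 + 34.642 + 292.814 = 676.314 mg/L

676.314 mg/L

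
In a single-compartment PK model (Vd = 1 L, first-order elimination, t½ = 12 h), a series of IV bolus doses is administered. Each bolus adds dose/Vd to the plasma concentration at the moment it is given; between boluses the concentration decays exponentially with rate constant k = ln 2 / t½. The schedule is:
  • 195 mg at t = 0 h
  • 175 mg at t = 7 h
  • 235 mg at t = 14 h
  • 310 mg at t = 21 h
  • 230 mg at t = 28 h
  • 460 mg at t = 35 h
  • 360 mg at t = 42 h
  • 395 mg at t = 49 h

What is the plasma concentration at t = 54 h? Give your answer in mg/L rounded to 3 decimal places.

770.251 mg/L

k = ln 2 / 12 = 0.05776 per h
Dose 1 (195 mg at t=0 h): 195·exp(−0.05776·54) = 8.618 mg/L
Dose 2 (175 mg at t=7 h): 175·exp(−0.05776·47) = 11.588 mg/L
Dose 3 (235 mg at t=14 h): 235·exp(−0.05776·40) = 23.315 mg/L
Dose 4 (310 mg at t=21 h): 310·exp(−0.05776·33) = 46.082 mg/L
Dose 5 (230 mg at t=28 h): 230·exp(−0.05776·26) = 51.227 mg/L
Dose 6 (460 mg at t=35 h): 460·exp(−0.05776·19) = 153.507 mg/L
Dose 7 (360 mg at t=42 h): 360·exp(−0.05776·12) = 180.000 mg/L
Dose 8 (395 mg at t=49 h): 395·exp(−0.05776·5) = 295.916 mg/L
C(54) = 8.618 + 11.588 + 23.315 + 46.082 + 51.227 + 153.507 + 180.000 + 295.916 = 770.251 mg/L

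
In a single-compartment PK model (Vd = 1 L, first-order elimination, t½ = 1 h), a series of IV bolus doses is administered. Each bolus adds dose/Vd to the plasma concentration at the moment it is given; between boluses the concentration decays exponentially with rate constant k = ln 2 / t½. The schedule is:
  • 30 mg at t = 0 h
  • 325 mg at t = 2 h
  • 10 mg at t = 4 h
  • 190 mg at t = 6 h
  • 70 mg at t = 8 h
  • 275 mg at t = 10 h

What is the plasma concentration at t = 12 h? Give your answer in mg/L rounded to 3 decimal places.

k = ln 2 / 1 = 0.69315 per h
Dose 1 (30 mg at t=0 h): 30·exp(−0.69315·12) = 0.007 mg/L
Dose 2 (325 mg at t=2 h): 325·exp(−0.69315·10) = 0.317 mg/L
Dose 3 (10 mg at t=4 h): 10·exp(−0.69315·8) = 0.039 mg/L
Dose 4 (190 mg at t=6 h): 190·exp(−0.69315·6) = 2.969 mg/L
Dose 5 (70 mg at t=8 h): 70·exp(−0.69315·4) = 4.375 mg/L
Dose 6 (275 mg at t=10 h): 275·exp(−0.69315·2) = 68.750 mg/L
C(12) = 0.007 + 0.317 + 0.039 + 2.969 + 4.375 + 68.750 = 76.458 mg/L

76.458 mg/L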